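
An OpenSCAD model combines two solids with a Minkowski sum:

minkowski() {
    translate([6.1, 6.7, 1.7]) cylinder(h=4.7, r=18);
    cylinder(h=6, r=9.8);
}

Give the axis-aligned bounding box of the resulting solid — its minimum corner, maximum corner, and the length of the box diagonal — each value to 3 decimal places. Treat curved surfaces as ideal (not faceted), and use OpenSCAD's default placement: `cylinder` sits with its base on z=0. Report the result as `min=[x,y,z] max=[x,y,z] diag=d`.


min=[-21.700,-21.100,1.700] max=[33.900,34.500,12.400] diag=79.355

A = translate([6.1, 6.7, 1.7]) cylinder(h=4.7, r=18) → bbox [-11.9,-11.3,1.7] .. [24.1,24.7,6.4]
B = cylinder(h=6, r=9.8) → bbox [-9.8,-9.8,0] .. [9.8,9.8,6]
lo = A.lo+B.lo = [-11.9-9.8, -11.3-9.8, 1.7+0] = [-21.700,-21.100,1.700]
hi = A.hi+B.hi = [24.1+9.8, 24.7+9.8, 6.4+6] = [33.900,34.500,12.400]
diag = √(55.6²+55.6²+10.7²) = √6297.21 = 79.355


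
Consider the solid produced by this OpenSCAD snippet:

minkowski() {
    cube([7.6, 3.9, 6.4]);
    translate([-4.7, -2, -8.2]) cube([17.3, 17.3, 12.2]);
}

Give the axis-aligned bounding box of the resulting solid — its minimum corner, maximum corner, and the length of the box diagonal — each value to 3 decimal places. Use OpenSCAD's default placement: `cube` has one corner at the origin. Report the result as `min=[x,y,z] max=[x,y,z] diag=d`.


A = translate([-4.7, -2, -8.2]) cube([17.3, 17.3, 12.2]) → bbox [-4.7,-2,-8.2] .. [12.6,15.3,4]
B = cube([7.6, 3.9, 6.4]) → bbox [0,0,0] .. [7.6,3.9,6.4]
lo = A.lo+B.lo = [-4.7+0, -2+0, -8.2+0] = [-4.700,-2.000,-8.200]
hi = A.hi+B.hi = [12.6+7.6, 15.3+3.9, 4+6.4] = [20.200,19.200,10.400]
diag = √(24.9²+21.2²+18.6²) = √1415.41 = 37.622

min=[-4.700,-2.000,-8.200] max=[20.200,19.200,10.400] diag=37.622


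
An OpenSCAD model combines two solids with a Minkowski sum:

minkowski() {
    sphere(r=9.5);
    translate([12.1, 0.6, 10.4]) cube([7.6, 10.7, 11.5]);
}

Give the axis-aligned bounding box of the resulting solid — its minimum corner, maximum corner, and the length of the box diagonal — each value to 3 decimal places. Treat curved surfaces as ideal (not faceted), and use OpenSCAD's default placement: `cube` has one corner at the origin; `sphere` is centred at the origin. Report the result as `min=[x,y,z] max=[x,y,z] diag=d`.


A = translate([12.1, 0.6, 10.4]) cube([7.6, 10.7, 11.5]) → bbox [12.1,0.6,10.4] .. [19.7,11.3,21.9]
B = sphere(r=9.5) → bbox [-9.5,-9.5,-9.5] .. [9.5,9.5,9.5]
lo = A.lo+B.lo = [12.1-9.5, 0.6-9.5, 10.4-9.5] = [2.600,-8.900,0.900]
hi = A.hi+B.hi = [19.7+9.5, 11.3+9.5, 21.9+9.5] = [29.200,20.800,31.400]
diag = √(26.6²+29.7²+30.5²) = √2519.9 = 50.199

min=[2.600,-8.900,0.900] max=[29.200,20.800,31.400] diag=50.199


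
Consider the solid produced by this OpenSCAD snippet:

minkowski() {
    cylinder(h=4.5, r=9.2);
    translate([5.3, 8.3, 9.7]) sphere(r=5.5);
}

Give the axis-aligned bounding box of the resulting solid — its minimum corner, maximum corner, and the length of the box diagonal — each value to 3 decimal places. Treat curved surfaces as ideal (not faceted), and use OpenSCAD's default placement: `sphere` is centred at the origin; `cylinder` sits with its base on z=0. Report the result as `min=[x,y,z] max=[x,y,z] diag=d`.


min=[-9.400,-6.400,4.200] max=[20.000,23.000,19.700] diag=44.373

A = translate([5.3, 8.3, 9.7]) sphere(r=5.5) → bbox [-0.2,2.8,4.2] .. [10.8,13.8,15.2]
B = cylinder(h=4.5, r=9.2) → bbox [-9.2,-9.2,0] .. [9.2,9.2,4.5]
lo = A.lo+B.lo = [-0.2-9.2, 2.8-9.2, 4.2+0] = [-9.400,-6.400,4.200]
hi = A.hi+B.hi = [10.8+9.2, 13.8+9.2, 15.2+4.5] = [20.000,23.000,19.700]
diag = √(29.4²+29.4²+15.5²) = √1968.97 = 44.373


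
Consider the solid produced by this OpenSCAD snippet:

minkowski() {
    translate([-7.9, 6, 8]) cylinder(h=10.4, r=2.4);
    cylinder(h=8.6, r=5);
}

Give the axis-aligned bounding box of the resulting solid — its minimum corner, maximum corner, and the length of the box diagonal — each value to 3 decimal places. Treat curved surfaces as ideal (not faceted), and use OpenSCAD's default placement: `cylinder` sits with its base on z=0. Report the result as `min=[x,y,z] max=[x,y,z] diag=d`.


min=[-15.300,-1.400,8.000] max=[-0.500,13.400,27.000] diag=28.268

A = translate([-7.9, 6, 8]) cylinder(h=10.4, r=2.4) → bbox [-10.3,3.6,8] .. [-5.5,8.4,18.4]
B = cylinder(h=8.6, r=5) → bbox [-5,-5,0] .. [5,5,8.6]
lo = A.lo+B.lo = [-10.3-5, 3.6-5, 8+0] = [-15.300,-1.400,8.000]
hi = A.hi+B.hi = [-5.5+5, 8.4+5, 18.4+8.6] = [-0.500,13.400,27.000]
diag = √(14.8²+14.8²+19²) = √799.08 = 28.268


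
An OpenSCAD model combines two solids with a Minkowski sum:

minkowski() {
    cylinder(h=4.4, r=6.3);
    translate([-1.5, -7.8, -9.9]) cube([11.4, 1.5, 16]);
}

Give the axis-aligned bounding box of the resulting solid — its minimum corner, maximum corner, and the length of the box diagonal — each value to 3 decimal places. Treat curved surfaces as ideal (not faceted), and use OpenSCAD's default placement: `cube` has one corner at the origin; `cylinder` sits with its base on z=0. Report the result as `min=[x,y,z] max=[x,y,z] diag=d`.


A = translate([-1.5, -7.8, -9.9]) cube([11.4, 1.5, 16]) → bbox [-1.5,-7.8,-9.9] .. [9.9,-6.3,6.1]
B = cylinder(h=4.4, r=6.3) → bbox [-6.3,-6.3,0] .. [6.3,6.3,4.4]
lo = A.lo+B.lo = [-1.5-6.3, -7.8-6.3, -9.9+0] = [-7.800,-14.100,-9.900]
hi = A.hi+B.hi = [9.9+6.3, -6.3+6.3, 6.1+4.4] = [16.200,0.000,10.500]
diag = √(24²+14.1²+20.4²) = √1190.97 = 34.510

min=[-7.800,-14.100,-9.900] max=[16.200,0.000,10.500] diag=34.510


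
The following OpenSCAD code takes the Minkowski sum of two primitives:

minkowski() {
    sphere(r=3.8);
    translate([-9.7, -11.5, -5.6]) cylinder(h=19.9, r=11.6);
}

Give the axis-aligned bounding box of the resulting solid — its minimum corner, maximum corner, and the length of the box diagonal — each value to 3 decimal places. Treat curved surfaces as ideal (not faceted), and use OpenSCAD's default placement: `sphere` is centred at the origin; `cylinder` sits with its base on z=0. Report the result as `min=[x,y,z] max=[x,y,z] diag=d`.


A = translate([-9.7, -11.5, -5.6]) cylinder(h=19.9, r=11.6) → bbox [-21.3,-23.1,-5.6] .. [1.9,0.1,14.3]
B = sphere(r=3.8) → bbox [-3.8,-3.8,-3.8] .. [3.8,3.8,3.8]
lo = A.lo+B.lo = [-21.3-3.8, -23.1-3.8, -5.6-3.8] = [-25.100,-26.900,-9.400]
hi = A.hi+B.hi = [1.9+3.8, 0.1+3.8, 14.3+3.8] = [5.700,3.900,18.100]
diag = √(30.8²+30.8²+27.5²) = √2653.53 = 51.512

min=[-25.100,-26.900,-9.400] max=[5.700,3.900,18.100] diag=51.512


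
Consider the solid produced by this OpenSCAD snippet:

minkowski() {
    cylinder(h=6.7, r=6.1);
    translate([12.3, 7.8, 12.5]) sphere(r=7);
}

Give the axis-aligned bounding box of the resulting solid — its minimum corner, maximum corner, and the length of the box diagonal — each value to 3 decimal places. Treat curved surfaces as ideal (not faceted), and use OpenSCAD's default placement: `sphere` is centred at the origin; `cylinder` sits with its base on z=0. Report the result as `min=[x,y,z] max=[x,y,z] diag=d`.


min=[-0.800,-5.300,5.500] max=[25.400,20.900,26.200] diag=42.443

A = translate([12.3, 7.8, 12.5]) sphere(r=7) → bbox [5.3,0.8,5.5] .. [19.3,14.8,19.5]
B = cylinder(h=6.7, r=6.1) → bbox [-6.1,-6.1,0] .. [6.1,6.1,6.7]
lo = A.lo+B.lo = [5.3-6.1, 0.8-6.1, 5.5+0] = [-0.800,-5.300,5.500]
hi = A.hi+B.hi = [19.3+6.1, 14.8+6.1, 19.5+6.7] = [25.400,20.900,26.200]
diag = √(26.2²+26.2²+20.7²) = √1801.37 = 42.443


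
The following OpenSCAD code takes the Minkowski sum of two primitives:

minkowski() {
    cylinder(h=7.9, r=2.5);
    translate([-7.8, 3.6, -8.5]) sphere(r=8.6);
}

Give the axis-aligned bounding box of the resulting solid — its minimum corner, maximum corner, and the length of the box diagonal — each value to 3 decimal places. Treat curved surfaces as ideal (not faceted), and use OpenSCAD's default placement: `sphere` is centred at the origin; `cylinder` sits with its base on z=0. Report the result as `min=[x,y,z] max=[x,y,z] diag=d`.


A = translate([-7.8, 3.6, -8.5]) sphere(r=8.6) → bbox [-16.4,-5,-17.1] .. [0.8,12.2,0.1]
B = cylinder(h=7.9, r=2.5) → bbox [-2.5,-2.5,0] .. [2.5,2.5,7.9]
lo = A.lo+B.lo = [-16.4-2.5, -5-2.5, -17.1+0] = [-18.900,-7.500,-17.100]
hi = A.hi+B.hi = [0.8+2.5, 12.2+2.5, 0.1+7.9] = [3.300,14.700,8.000]
diag = √(22.2²+22.2²+25.1²) = √1615.69 = 40.196

min=[-18.900,-7.500,-17.100] max=[3.300,14.700,8.000] diag=40.196


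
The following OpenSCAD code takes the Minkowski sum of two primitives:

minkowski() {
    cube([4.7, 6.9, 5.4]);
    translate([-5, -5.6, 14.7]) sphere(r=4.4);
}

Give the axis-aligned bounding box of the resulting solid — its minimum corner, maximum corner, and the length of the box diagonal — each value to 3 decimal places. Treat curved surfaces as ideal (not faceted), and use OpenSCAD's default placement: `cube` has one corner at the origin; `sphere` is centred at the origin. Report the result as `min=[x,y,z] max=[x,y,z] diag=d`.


min=[-9.400,-10.000,10.300] max=[4.100,5.700,24.500] diag=25.107

A = translate([-5, -5.6, 14.7]) sphere(r=4.4) → bbox [-9.4,-10,10.3] .. [-0.6,-1.2,19.1]
B = cube([4.7, 6.9, 5.4]) → bbox [0,0,0] .. [4.7,6.9,5.4]
lo = A.lo+B.lo = [-9.4+0, -10+0, 10.3+0] = [-9.400,-10.000,10.300]
hi = A.hi+B.hi = [-0.6+4.7, -1.2+6.9, 19.1+5.4] = [4.100,5.700,24.500]
diag = √(13.5²+15.7²+14.2²) = √630.38 = 25.107


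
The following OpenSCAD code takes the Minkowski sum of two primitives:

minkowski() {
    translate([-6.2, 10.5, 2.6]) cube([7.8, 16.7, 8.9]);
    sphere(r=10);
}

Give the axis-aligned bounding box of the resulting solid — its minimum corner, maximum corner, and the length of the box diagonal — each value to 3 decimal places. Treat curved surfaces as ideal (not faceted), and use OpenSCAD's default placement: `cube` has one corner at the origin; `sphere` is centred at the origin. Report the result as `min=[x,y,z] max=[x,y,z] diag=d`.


min=[-16.200,0.500,-7.400] max=[11.600,37.200,21.500] diag=54.359

A = translate([-6.2, 10.5, 2.6]) cube([7.8, 16.7, 8.9]) → bbox [-6.2,10.5,2.6] .. [1.6,27.2,11.5]
B = sphere(r=10) → bbox [-10,-10,-10] .. [10,10,10]
lo = A.lo+B.lo = [-6.2-10, 10.5-10, 2.6-10] = [-16.200,0.500,-7.400]
hi = A.hi+B.hi = [1.6+10, 27.2+10, 11.5+10] = [11.600,37.200,21.500]
diag = √(27.8²+36.7²+28.9²) = √2954.94 = 54.359


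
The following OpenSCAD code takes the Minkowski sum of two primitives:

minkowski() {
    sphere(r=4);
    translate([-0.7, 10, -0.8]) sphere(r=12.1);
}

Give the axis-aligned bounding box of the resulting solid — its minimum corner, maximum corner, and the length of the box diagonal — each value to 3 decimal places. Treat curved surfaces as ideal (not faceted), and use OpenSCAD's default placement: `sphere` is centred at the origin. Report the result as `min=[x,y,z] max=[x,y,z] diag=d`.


min=[-16.800,-6.100,-16.900] max=[15.400,26.100,15.300] diag=55.772

A = translate([-0.7, 10, -0.8]) sphere(r=12.1) → bbox [-12.8,-2.1,-12.9] .. [11.4,22.1,11.3]
B = sphere(r=4) → bbox [-4,-4,-4] .. [4,4,4]
lo = A.lo+B.lo = [-12.8-4, -2.1-4, -12.9-4] = [-16.800,-6.100,-16.900]
hi = A.hi+B.hi = [11.4+4, 22.1+4, 11.3+4] = [15.400,26.100,15.300]
diag = √(32.2²+32.2²+32.2²) = √3110.52 = 55.772


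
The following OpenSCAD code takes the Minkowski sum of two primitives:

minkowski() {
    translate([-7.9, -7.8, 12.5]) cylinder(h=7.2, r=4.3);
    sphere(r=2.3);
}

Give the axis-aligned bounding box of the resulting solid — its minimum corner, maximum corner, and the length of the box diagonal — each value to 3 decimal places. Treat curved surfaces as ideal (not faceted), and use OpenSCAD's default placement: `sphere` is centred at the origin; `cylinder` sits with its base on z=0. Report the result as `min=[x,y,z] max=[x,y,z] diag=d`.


A = translate([-7.9, -7.8, 12.5]) cylinder(h=7.2, r=4.3) → bbox [-12.2,-12.1,12.5] .. [-3.6,-3.5,19.7]
B = sphere(r=2.3) → bbox [-2.3,-2.3,-2.3] .. [2.3,2.3,2.3]
lo = A.lo+B.lo = [-12.2-2.3, -12.1-2.3, 12.5-2.3] = [-14.500,-14.400,10.200]
hi = A.hi+B.hi = [-3.6+2.3, -3.5+2.3, 19.7+2.3] = [-1.300,-1.200,22.000]
diag = √(13.2²+13.2²+11.8²) = √487.72 = 22.084

min=[-14.500,-14.400,10.200] max=[-1.300,-1.200,22.000] diag=22.084


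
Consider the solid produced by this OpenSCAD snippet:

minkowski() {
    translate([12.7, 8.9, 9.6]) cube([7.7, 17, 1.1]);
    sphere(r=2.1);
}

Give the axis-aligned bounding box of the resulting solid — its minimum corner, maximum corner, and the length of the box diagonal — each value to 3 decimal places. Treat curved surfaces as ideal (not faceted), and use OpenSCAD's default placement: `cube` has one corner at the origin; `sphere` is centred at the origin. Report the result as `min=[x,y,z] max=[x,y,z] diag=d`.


A = translate([12.7, 8.9, 9.6]) cube([7.7, 17, 1.1]) → bbox [12.7,8.9,9.6] .. [20.4,25.9,10.7]
B = sphere(r=2.1) → bbox [-2.1,-2.1,-2.1] .. [2.1,2.1,2.1]
lo = A.lo+B.lo = [12.7-2.1, 8.9-2.1, 9.6-2.1] = [10.600,6.800,7.500]
hi = A.hi+B.hi = [20.4+2.1, 25.9+2.1, 10.7+2.1] = [22.500,28.000,12.800]
diag = √(11.9²+21.2²+5.3²) = √619.14 = 24.883

min=[10.600,6.800,7.500] max=[22.500,28.000,12.800] diag=24.883


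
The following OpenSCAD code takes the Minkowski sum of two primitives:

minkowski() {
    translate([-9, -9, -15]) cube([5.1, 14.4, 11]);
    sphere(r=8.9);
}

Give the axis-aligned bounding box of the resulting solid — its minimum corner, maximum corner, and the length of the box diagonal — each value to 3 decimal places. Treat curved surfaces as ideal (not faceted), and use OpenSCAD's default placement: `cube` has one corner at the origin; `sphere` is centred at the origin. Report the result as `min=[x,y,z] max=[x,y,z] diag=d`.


min=[-17.900,-17.900,-23.900] max=[5.000,14.300,4.900] diag=48.895

A = translate([-9, -9, -15]) cube([5.1, 14.4, 11]) → bbox [-9,-9,-15] .. [-3.9,5.4,-4]
B = sphere(r=8.9) → bbox [-8.9,-8.9,-8.9] .. [8.9,8.9,8.9]
lo = A.lo+B.lo = [-9-8.9, -9-8.9, -15-8.9] = [-17.900,-17.900,-23.900]
hi = A.hi+B.hi = [-3.9+8.9, 5.4+8.9, -4+8.9] = [5.000,14.300,4.900]
diag = √(22.9²+32.2²+28.8²) = √2390.69 = 48.895


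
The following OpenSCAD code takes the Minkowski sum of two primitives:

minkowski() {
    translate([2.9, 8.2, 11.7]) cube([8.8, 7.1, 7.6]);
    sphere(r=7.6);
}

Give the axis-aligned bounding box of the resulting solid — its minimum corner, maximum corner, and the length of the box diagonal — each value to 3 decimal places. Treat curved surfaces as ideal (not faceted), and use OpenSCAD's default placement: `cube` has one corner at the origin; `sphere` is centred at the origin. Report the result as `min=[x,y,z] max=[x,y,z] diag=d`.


A = translate([2.9, 8.2, 11.7]) cube([8.8, 7.1, 7.6]) → bbox [2.9,8.2,11.7] .. [11.7,15.3,19.3]
B = sphere(r=7.6) → bbox [-7.6,-7.6,-7.6] .. [7.6,7.6,7.6]
lo = A.lo+B.lo = [2.9-7.6, 8.2-7.6, 11.7-7.6] = [-4.700,0.600,4.100]
hi = A.hi+B.hi = [11.7+7.6, 15.3+7.6, 19.3+7.6] = [19.300,22.900,26.900]
diag = √(24²+22.3²+22.8²) = √1593.13 = 39.914

min=[-4.700,0.600,4.100] max=[19.300,22.900,26.900] diag=39.914


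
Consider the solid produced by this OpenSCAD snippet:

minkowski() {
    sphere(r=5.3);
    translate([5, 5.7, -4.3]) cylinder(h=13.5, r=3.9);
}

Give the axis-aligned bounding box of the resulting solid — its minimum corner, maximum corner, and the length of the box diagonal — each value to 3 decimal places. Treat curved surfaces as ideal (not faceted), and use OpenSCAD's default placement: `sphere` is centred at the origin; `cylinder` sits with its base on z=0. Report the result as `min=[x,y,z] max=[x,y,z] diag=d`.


min=[-4.200,-3.500,-9.600] max=[14.200,14.900,14.500] diag=35.467

A = translate([5, 5.7, -4.3]) cylinder(h=13.5, r=3.9) → bbox [1.1,1.8,-4.3] .. [8.9,9.6,9.2]
B = sphere(r=5.3) → bbox [-5.3,-5.3,-5.3] .. [5.3,5.3,5.3]
lo = A.lo+B.lo = [1.1-5.3, 1.8-5.3, -4.3-5.3] = [-4.200,-3.500,-9.600]
hi = A.hi+B.hi = [8.9+5.3, 9.6+5.3, 9.2+5.3] = [14.200,14.900,14.500]
diag = √(18.4²+18.4²+24.1²) = √1257.93 = 35.467


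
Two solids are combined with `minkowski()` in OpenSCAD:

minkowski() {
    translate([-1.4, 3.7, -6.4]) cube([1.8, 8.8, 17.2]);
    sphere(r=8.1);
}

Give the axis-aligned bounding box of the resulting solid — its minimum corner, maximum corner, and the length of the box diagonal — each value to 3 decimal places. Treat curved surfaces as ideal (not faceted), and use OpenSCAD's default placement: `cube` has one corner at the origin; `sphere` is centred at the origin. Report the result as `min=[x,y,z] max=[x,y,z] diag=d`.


min=[-9.500,-4.400,-14.500] max=[8.500,20.600,18.900] diag=45.437

A = translate([-1.4, 3.7, -6.4]) cube([1.8, 8.8, 17.2]) → bbox [-1.4,3.7,-6.4] .. [0.4,12.5,10.8]
B = sphere(r=8.1) → bbox [-8.1,-8.1,-8.1] .. [8.1,8.1,8.1]
lo = A.lo+B.lo = [-1.4-8.1, 3.7-8.1, -6.4-8.1] = [-9.500,-4.400,-14.500]
hi = A.hi+B.hi = [0.4+8.1, 12.5+8.1, 10.8+8.1] = [8.500,20.600,18.900]
diag = √(18²+25²+33.4²) = √2064.56 = 45.437


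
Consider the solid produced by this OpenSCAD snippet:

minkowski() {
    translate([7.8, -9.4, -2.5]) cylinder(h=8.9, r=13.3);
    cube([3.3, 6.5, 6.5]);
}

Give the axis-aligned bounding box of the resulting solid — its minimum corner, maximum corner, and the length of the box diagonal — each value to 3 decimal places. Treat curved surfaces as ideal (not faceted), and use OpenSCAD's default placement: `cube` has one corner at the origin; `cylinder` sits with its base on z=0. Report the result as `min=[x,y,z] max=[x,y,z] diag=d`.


A = translate([7.8, -9.4, -2.5]) cylinder(h=8.9, r=13.3) → bbox [-5.5,-22.7,-2.5] .. [21.1,3.9,6.4]
B = cube([3.3, 6.5, 6.5]) → bbox [0,0,0] .. [3.3,6.5,6.5]
lo = A.lo+B.lo = [-5.5+0, -22.7+0, -2.5+0] = [-5.500,-22.700,-2.500]
hi = A.hi+B.hi = [21.1+3.3, 3.9+6.5, 6.4+6.5] = [24.400,10.400,12.900]
diag = √(29.9²+33.1²+15.4²) = √2226.78 = 47.189

min=[-5.500,-22.700,-2.500] max=[24.400,10.400,12.900] diag=47.189


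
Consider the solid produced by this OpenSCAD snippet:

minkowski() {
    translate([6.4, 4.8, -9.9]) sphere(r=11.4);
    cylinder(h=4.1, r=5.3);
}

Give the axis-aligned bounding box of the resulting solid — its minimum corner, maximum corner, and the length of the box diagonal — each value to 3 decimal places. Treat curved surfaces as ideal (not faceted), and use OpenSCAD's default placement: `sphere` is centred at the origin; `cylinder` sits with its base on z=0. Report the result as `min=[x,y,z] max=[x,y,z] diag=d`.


A = translate([6.4, 4.8, -9.9]) sphere(r=11.4) → bbox [-5,-6.6,-21.3] .. [17.8,16.2,1.5]
B = cylinder(h=4.1, r=5.3) → bbox [-5.3,-5.3,0] .. [5.3,5.3,4.1]
lo = A.lo+B.lo = [-5-5.3, -6.6-5.3, -21.3+0] = [-10.300,-11.900,-21.300]
hi = A.hi+B.hi = [17.8+5.3, 16.2+5.3, 1.5+4.1] = [23.100,21.500,5.600]
diag = √(33.4²+33.4²+26.9²) = √2954.73 = 54.357

min=[-10.300,-11.900,-21.300] max=[23.100,21.500,5.600] diag=54.357


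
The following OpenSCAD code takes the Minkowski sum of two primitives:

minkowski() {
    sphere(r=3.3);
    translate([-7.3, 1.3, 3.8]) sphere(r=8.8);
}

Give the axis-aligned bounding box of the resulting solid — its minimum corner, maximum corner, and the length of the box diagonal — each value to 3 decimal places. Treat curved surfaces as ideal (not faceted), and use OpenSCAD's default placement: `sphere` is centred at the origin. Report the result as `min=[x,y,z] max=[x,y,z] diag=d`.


A = translate([-7.3, 1.3, 3.8]) sphere(r=8.8) → bbox [-16.1,-7.5,-5] .. [1.5,10.1,12.6]
B = sphere(r=3.3) → bbox [-3.3,-3.3,-3.3] .. [3.3,3.3,3.3]
lo = A.lo+B.lo = [-16.1-3.3, -7.5-3.3, -5-3.3] = [-19.400,-10.800,-8.300]
hi = A.hi+B.hi = [1.5+3.3, 10.1+3.3, 12.6+3.3] = [4.800,13.400,15.900]
diag = √(24.2²+24.2²+24.2²) = √1756.92 = 41.916

min=[-19.400,-10.800,-8.300] max=[4.800,13.400,15.900] diag=41.916


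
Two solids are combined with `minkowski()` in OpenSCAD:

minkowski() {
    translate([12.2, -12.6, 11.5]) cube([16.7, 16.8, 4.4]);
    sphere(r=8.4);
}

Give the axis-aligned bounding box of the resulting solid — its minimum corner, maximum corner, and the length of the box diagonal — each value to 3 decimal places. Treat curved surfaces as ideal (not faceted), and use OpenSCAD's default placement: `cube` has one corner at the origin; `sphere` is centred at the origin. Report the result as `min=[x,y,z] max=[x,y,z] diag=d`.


A = translate([12.2, -12.6, 11.5]) cube([16.7, 16.8, 4.4]) → bbox [12.2,-12.6,11.5] .. [28.9,4.2,15.9]
B = sphere(r=8.4) → bbox [-8.4,-8.4,-8.4] .. [8.4,8.4,8.4]
lo = A.lo+B.lo = [12.2-8.4, -12.6-8.4, 11.5-8.4] = [3.800,-21.000,3.100]
hi = A.hi+B.hi = [28.9+8.4, 4.2+8.4, 15.9+8.4] = [37.300,12.600,24.300]
diag = √(33.5²+33.6²+21.2²) = √2700.65 = 51.968

min=[3.800,-21.000,3.100] max=[37.300,12.600,24.300] diag=51.968


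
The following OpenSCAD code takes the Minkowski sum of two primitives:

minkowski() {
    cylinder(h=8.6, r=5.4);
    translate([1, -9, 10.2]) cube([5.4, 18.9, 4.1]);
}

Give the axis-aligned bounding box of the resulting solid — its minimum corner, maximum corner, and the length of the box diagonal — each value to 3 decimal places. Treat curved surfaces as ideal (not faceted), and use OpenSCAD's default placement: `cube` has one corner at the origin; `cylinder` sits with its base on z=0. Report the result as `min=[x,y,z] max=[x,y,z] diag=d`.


A = translate([1, -9, 10.2]) cube([5.4, 18.9, 4.1]) → bbox [1,-9,10.2] .. [6.4,9.9,14.3]
B = cylinder(h=8.6, r=5.4) → bbox [-5.4,-5.4,0] .. [5.4,5.4,8.6]
lo = A.lo+B.lo = [1-5.4, -9-5.4, 10.2+0] = [-4.400,-14.400,10.200]
hi = A.hi+B.hi = [6.4+5.4, 9.9+5.4, 14.3+8.6] = [11.800,15.300,22.900]
diag = √(16.2²+29.7²+12.7²) = √1305.82 = 36.136

min=[-4.400,-14.400,10.200] max=[11.800,15.300,22.900] diag=36.136


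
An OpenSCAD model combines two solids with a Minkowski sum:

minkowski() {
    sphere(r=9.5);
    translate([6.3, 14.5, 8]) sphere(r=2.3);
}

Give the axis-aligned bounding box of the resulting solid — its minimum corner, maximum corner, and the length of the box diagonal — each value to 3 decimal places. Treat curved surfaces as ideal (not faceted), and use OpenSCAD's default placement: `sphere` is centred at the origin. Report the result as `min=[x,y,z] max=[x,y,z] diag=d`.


min=[-5.500,2.700,-3.800] max=[18.100,26.300,19.800] diag=40.876

A = translate([6.3, 14.5, 8]) sphere(r=2.3) → bbox [4,12.2,5.7] .. [8.6,16.8,10.3]
B = sphere(r=9.5) → bbox [-9.5,-9.5,-9.5] .. [9.5,9.5,9.5]
lo = A.lo+B.lo = [4-9.5, 12.2-9.5, 5.7-9.5] = [-5.500,2.700,-3.800]
hi = A.hi+B.hi = [8.6+9.5, 16.8+9.5, 10.3+9.5] = [18.100,26.300,19.800]
diag = √(23.6²+23.6²+23.6²) = √1670.88 = 40.876


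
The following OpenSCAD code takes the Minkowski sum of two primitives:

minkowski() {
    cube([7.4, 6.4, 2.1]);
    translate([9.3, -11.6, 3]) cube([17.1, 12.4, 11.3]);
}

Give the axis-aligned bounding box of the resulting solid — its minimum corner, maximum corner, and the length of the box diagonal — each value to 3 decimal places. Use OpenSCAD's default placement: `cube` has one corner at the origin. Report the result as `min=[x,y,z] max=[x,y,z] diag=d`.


min=[9.300,-11.600,3.000] max=[33.800,7.200,16.400] diag=33.664

A = translate([9.3, -11.6, 3]) cube([17.1, 12.4, 11.3]) → bbox [9.3,-11.6,3] .. [26.4,0.8,14.3]
B = cube([7.4, 6.4, 2.1]) → bbox [0,0,0] .. [7.4,6.4,2.1]
lo = A.lo+B.lo = [9.3+0, -11.6+0, 3+0] = [9.300,-11.600,3.000]
hi = A.hi+B.hi = [26.4+7.4, 0.8+6.4, 14.3+2.1] = [33.800,7.200,16.400]
diag = √(24.5²+18.8²+13.4²) = √1133.25 = 33.664


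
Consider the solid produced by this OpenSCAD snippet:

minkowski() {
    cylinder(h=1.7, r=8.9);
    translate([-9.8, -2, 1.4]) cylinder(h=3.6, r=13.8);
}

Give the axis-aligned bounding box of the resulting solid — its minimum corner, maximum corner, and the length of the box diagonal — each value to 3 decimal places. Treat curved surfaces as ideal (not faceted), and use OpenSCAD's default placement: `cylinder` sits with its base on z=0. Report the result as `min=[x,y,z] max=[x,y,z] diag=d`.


A = translate([-9.8, -2, 1.4]) cylinder(h=3.6, r=13.8) → bbox [-23.6,-15.8,1.4] .. [4,11.8,5]
B = cylinder(h=1.7, r=8.9) → bbox [-8.9,-8.9,0] .. [8.9,8.9,1.7]
lo = A.lo+B.lo = [-23.6-8.9, -15.8-8.9, 1.4+0] = [-32.500,-24.700,1.400]
hi = A.hi+B.hi = [4+8.9, 11.8+8.9, 5+1.7] = [12.900,20.700,6.700]
diag = √(45.4²+45.4²+5.3²) = √4150.41 = 64.424

min=[-32.500,-24.700,1.400] max=[12.900,20.700,6.700] diag=64.424


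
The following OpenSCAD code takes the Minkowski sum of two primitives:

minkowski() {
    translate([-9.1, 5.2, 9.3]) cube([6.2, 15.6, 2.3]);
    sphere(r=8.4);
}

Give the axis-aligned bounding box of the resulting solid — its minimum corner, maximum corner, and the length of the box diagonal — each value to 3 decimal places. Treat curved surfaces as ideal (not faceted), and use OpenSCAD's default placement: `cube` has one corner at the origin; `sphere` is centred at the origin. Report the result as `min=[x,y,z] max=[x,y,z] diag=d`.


A = translate([-9.1, 5.2, 9.3]) cube([6.2, 15.6, 2.3]) → bbox [-9.1,5.2,9.3] .. [-2.9,20.8,11.6]
B = sphere(r=8.4) → bbox [-8.4,-8.4,-8.4] .. [8.4,8.4,8.4]
lo = A.lo+B.lo = [-9.1-8.4, 5.2-8.4, 9.3-8.4] = [-17.500,-3.200,0.900]
hi = A.hi+B.hi = [-2.9+8.4, 20.8+8.4, 11.6+8.4] = [5.500,29.200,20.000]
diag = √(23²+32.4²+19.1²) = √1943.57 = 44.086

min=[-17.500,-3.200,0.900] max=[5.500,29.200,20.000] diag=44.086


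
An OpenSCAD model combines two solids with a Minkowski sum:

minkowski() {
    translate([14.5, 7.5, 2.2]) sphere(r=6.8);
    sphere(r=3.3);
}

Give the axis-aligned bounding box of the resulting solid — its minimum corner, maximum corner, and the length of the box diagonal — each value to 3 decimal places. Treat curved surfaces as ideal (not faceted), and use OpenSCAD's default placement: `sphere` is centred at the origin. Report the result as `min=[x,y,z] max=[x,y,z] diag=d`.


min=[4.400,-2.600,-7.900] max=[24.600,17.600,12.300] diag=34.987

A = translate([14.5, 7.5, 2.2]) sphere(r=6.8) → bbox [7.7,0.7,-4.6] .. [21.3,14.3,9]
B = sphere(r=3.3) → bbox [-3.3,-3.3,-3.3] .. [3.3,3.3,3.3]
lo = A.lo+B.lo = [7.7-3.3, 0.7-3.3, -4.6-3.3] = [4.400,-2.600,-7.900]
hi = A.hi+B.hi = [21.3+3.3, 14.3+3.3, 9+3.3] = [24.600,17.600,12.300]
diag = √(20.2²+20.2²+20.2²) = √1224.12 = 34.987


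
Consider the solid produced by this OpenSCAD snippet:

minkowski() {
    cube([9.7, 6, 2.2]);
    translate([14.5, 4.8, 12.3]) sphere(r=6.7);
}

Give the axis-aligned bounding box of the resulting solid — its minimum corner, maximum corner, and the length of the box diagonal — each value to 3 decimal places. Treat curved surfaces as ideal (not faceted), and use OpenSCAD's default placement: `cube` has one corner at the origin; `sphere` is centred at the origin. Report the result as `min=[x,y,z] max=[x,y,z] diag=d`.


A = translate([14.5, 4.8, 12.3]) sphere(r=6.7) → bbox [7.8,-1.9,5.6] .. [21.2,11.5,19]
B = cube([9.7, 6, 2.2]) → bbox [0,0,0] .. [9.7,6,2.2]
lo = A.lo+B.lo = [7.8+0, -1.9+0, 5.6+0] = [7.800,-1.900,5.600]
hi = A.hi+B.hi = [21.2+9.7, 11.5+6, 19+2.2] = [30.900,17.500,21.200]
diag = √(23.1²+19.4²+15.6²) = √1153.33 = 33.961

min=[7.800,-1.900,5.600] max=[30.900,17.500,21.200] diag=33.961


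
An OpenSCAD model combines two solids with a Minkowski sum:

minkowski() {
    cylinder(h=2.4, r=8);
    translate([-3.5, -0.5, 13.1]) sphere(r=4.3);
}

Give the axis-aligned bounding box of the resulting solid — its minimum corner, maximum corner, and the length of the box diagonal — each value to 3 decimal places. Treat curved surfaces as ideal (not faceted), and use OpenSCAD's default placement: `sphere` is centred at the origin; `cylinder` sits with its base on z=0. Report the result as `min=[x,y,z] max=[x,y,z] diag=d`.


A = translate([-3.5, -0.5, 13.1]) sphere(r=4.3) → bbox [-7.8,-4.8,8.8] .. [0.8,3.8,17.4]
B = cylinder(h=2.4, r=8) → bbox [-8,-8,0] .. [8,8,2.4]
lo = A.lo+B.lo = [-7.8-8, -4.8-8, 8.8+0] = [-15.800,-12.800,8.800]
hi = A.hi+B.hi = [0.8+8, 3.8+8, 17.4+2.4] = [8.800,11.800,19.800]
diag = √(24.6²+24.6²+11²) = √1331.32 = 36.487

min=[-15.800,-12.800,8.800] max=[8.800,11.800,19.800] diag=36.487


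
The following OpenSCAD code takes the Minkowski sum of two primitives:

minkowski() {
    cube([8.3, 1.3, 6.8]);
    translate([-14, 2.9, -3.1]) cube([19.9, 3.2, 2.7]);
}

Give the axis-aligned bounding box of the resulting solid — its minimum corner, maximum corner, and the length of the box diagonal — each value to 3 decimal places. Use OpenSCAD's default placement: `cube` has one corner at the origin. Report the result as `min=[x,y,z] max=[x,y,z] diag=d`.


A = translate([-14, 2.9, -3.1]) cube([19.9, 3.2, 2.7]) → bbox [-14,2.9,-3.1] .. [5.9,6.1,-0.4]
B = cube([8.3, 1.3, 6.8]) → bbox [0,0,0] .. [8.3,1.3,6.8]
lo = A.lo+B.lo = [-14+0, 2.9+0, -3.1+0] = [-14.000,2.900,-3.100]
hi = A.hi+B.hi = [5.9+8.3, 6.1+1.3, -0.4+6.8] = [14.200,7.400,6.400]
diag = √(28.2²+4.5²+9.5²) = √905.74 = 30.096

min=[-14.000,2.900,-3.100] max=[14.200,7.400,6.400] diag=30.096


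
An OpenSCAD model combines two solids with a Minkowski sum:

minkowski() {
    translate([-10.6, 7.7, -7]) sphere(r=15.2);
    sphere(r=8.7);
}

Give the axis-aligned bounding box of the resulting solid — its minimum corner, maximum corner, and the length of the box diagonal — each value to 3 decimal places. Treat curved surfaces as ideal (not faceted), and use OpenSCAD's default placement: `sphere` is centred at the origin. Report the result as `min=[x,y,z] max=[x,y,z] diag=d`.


A = translate([-10.6, 7.7, -7]) sphere(r=15.2) → bbox [-25.8,-7.5,-22.2] .. [4.6,22.9,8.2]
B = sphere(r=8.7) → bbox [-8.7,-8.7,-8.7] .. [8.7,8.7,8.7]
lo = A.lo+B.lo = [-25.8-8.7, -7.5-8.7, -22.2-8.7] = [-34.500,-16.200,-30.900]
hi = A.hi+B.hi = [4.6+8.7, 22.9+8.7, 8.2+8.7] = [13.300,31.600,16.900]
diag = √(47.8²+47.8²+47.8²) = √6854.52 = 82.792

min=[-34.500,-16.200,-30.900] max=[13.300,31.600,16.900] diag=82.792


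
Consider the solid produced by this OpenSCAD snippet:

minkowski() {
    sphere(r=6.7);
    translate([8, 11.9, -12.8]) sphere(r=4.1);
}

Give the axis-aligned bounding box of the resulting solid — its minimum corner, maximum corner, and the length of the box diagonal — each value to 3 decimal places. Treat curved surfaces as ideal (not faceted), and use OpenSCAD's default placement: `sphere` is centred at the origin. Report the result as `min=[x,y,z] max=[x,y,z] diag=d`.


A = translate([8, 11.9, -12.8]) sphere(r=4.1) → bbox [3.9,7.8,-16.9] .. [12.1,16,-8.7]
B = sphere(r=6.7) → bbox [-6.7,-6.7,-6.7] .. [6.7,6.7,6.7]
lo = A.lo+B.lo = [3.9-6.7, 7.8-6.7, -16.9-6.7] = [-2.800,1.100,-23.600]
hi = A.hi+B.hi = [12.1+6.7, 16+6.7, -8.7+6.7] = [18.800,22.700,-2.000]
diag = √(21.6²+21.6²+21.6²) = √1399.68 = 37.412

min=[-2.800,1.100,-23.600] max=[18.800,22.700,-2.000] diag=37.412


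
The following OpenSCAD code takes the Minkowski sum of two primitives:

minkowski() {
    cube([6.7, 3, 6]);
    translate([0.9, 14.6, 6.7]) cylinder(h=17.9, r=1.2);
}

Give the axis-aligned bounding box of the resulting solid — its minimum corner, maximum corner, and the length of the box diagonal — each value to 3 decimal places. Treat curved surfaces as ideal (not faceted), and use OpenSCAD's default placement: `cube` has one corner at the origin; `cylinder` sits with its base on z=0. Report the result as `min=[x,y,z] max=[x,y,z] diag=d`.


min=[-0.300,13.400,6.700] max=[8.800,18.800,30.600] diag=26.138

A = translate([0.9, 14.6, 6.7]) cylinder(h=17.9, r=1.2) → bbox [-0.3,13.4,6.7] .. [2.1,15.8,24.6]
B = cube([6.7, 3, 6]) → bbox [0,0,0] .. [6.7,3,6]
lo = A.lo+B.lo = [-0.3+0, 13.4+0, 6.7+0] = [-0.300,13.400,6.700]
hi = A.hi+B.hi = [2.1+6.7, 15.8+3, 24.6+6] = [8.800,18.800,30.600]
diag = √(9.1²+5.4²+23.9²) = √683.18 = 26.138


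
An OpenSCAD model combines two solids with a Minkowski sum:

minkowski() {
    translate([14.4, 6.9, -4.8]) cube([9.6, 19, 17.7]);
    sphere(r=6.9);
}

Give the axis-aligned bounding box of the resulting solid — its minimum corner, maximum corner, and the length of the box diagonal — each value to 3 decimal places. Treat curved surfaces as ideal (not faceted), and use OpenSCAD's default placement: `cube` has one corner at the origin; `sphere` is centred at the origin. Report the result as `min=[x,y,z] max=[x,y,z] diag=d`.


min=[7.500,0.000,-11.700] max=[30.900,32.800,19.800] diag=51.143

A = translate([14.4, 6.9, -4.8]) cube([9.6, 19, 17.7]) → bbox [14.4,6.9,-4.8] .. [24,25.9,12.9]
B = sphere(r=6.9) → bbox [-6.9,-6.9,-6.9] .. [6.9,6.9,6.9]
lo = A.lo+B.lo = [14.4-6.9, 6.9-6.9, -4.8-6.9] = [7.500,0.000,-11.700]
hi = A.hi+B.hi = [24+6.9, 25.9+6.9, 12.9+6.9] = [30.900,32.800,19.800]
diag = √(23.4²+32.8²+31.5²) = √2615.65 = 51.143


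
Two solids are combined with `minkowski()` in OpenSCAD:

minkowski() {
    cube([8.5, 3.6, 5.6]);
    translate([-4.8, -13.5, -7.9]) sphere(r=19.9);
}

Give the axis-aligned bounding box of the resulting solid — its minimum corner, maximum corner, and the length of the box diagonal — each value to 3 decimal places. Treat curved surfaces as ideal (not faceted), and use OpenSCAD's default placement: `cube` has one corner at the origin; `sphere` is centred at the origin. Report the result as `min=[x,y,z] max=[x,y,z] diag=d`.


min=[-24.700,-33.400,-27.800] max=[23.600,10.000,17.600] diag=79.231

A = translate([-4.8, -13.5, -7.9]) sphere(r=19.9) → bbox [-24.7,-33.4,-27.8] .. [15.1,6.4,12]
B = cube([8.5, 3.6, 5.6]) → bbox [0,0,0] .. [8.5,3.6,5.6]
lo = A.lo+B.lo = [-24.7+0, -33.4+0, -27.8+0] = [-24.700,-33.400,-27.800]
hi = A.hi+B.hi = [15.1+8.5, 6.4+3.6, 12+5.6] = [23.600,10.000,17.600]
diag = √(48.3²+43.4²+45.4²) = √6277.61 = 79.231


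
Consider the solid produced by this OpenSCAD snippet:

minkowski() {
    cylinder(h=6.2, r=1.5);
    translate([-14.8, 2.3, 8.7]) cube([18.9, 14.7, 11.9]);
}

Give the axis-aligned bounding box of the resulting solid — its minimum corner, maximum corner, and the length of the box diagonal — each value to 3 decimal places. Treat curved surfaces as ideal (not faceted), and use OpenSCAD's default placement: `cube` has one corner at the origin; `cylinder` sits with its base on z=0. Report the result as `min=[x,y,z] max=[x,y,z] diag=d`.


min=[-16.300,0.800,8.700] max=[5.600,18.500,26.800] diag=33.474

A = translate([-14.8, 2.3, 8.7]) cube([18.9, 14.7, 11.9]) → bbox [-14.8,2.3,8.7] .. [4.1,17,20.6]
B = cylinder(h=6.2, r=1.5) → bbox [-1.5,-1.5,0] .. [1.5,1.5,6.2]
lo = A.lo+B.lo = [-14.8-1.5, 2.3-1.5, 8.7+0] = [-16.300,0.800,8.700]
hi = A.hi+B.hi = [4.1+1.5, 17+1.5, 20.6+6.2] = [5.600,18.500,26.800]
diag = √(21.9²+17.7²+18.1²) = √1120.51 = 33.474


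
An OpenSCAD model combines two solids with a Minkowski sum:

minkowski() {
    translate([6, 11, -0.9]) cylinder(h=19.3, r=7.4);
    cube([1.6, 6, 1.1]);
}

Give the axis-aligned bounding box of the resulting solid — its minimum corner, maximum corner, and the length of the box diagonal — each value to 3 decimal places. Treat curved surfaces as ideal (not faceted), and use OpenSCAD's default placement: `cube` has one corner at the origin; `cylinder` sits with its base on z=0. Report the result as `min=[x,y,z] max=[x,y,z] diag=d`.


min=[-1.400,3.600,-0.900] max=[15.000,24.400,19.500] diag=33.433

A = translate([6, 11, -0.9]) cylinder(h=19.3, r=7.4) → bbox [-1.4,3.6,-0.9] .. [13.4,18.4,18.4]
B = cube([1.6, 6, 1.1]) → bbox [0,0,0] .. [1.6,6,1.1]
lo = A.lo+B.lo = [-1.4+0, 3.6+0, -0.9+0] = [-1.400,3.600,-0.900]
hi = A.hi+B.hi = [13.4+1.6, 18.4+6, 18.4+1.1] = [15.000,24.400,19.500]
diag = √(16.4²+20.8²+20.4²) = √1117.76 = 33.433


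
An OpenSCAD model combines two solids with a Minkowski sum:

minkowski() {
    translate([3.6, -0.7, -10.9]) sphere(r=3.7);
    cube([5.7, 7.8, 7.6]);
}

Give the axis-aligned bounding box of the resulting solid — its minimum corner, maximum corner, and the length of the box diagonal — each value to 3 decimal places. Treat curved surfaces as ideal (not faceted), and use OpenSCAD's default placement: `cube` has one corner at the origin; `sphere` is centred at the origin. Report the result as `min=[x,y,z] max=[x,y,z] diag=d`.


min=[-0.100,-4.400,-14.600] max=[13.000,10.800,0.400] diag=25.053

A = translate([3.6, -0.7, -10.9]) sphere(r=3.7) → bbox [-0.1,-4.4,-14.6] .. [7.3,3,-7.2]
B = cube([5.7, 7.8, 7.6]) → bbox [0,0,0] .. [5.7,7.8,7.6]
lo = A.lo+B.lo = [-0.1+0, -4.4+0, -14.6+0] = [-0.100,-4.400,-14.600]
hi = A.hi+B.hi = [7.3+5.7, 3+7.8, -7.2+7.6] = [13.000,10.800,0.400]
diag = √(13.1²+15.2²+15²) = √627.65 = 25.053


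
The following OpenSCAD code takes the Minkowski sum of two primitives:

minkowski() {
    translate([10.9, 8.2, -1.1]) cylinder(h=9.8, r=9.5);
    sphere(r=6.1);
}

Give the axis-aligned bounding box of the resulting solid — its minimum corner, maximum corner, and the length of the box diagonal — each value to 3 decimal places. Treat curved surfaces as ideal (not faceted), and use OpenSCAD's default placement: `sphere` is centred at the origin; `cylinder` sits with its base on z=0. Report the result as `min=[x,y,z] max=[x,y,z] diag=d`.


A = translate([10.9, 8.2, -1.1]) cylinder(h=9.8, r=9.5) → bbox [1.4,-1.3,-1.1] .. [20.4,17.7,8.7]
B = sphere(r=6.1) → bbox [-6.1,-6.1,-6.1] .. [6.1,6.1,6.1]
lo = A.lo+B.lo = [1.4-6.1, -1.3-6.1, -1.1-6.1] = [-4.700,-7.400,-7.200]
hi = A.hi+B.hi = [20.4+6.1, 17.7+6.1, 8.7+6.1] = [26.500,23.800,14.800]
diag = √(31.2²+31.2²+22²) = √2430.88 = 49.304

min=[-4.700,-7.400,-7.200] max=[26.500,23.800,14.800] diag=49.304


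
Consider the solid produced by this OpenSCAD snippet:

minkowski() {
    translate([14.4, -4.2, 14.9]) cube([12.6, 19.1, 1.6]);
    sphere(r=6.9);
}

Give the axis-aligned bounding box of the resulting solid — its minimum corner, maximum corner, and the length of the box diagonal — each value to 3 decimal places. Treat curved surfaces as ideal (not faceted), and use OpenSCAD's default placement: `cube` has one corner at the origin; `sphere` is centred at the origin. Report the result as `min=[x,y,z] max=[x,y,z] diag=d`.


A = translate([14.4, -4.2, 14.9]) cube([12.6, 19.1, 1.6]) → bbox [14.4,-4.2,14.9] .. [27,14.9,16.5]
B = sphere(r=6.9) → bbox [-6.9,-6.9,-6.9] .. [6.9,6.9,6.9]
lo = A.lo+B.lo = [14.4-6.9, -4.2-6.9, 14.9-6.9] = [7.500,-11.100,8.000]
hi = A.hi+B.hi = [27+6.9, 14.9+6.9, 16.5+6.9] = [33.900,21.800,23.400]
diag = √(26.4²+32.9²+15.4²) = √2016.53 = 44.906

min=[7.500,-11.100,8.000] max=[33.900,21.800,23.400] diag=44.906


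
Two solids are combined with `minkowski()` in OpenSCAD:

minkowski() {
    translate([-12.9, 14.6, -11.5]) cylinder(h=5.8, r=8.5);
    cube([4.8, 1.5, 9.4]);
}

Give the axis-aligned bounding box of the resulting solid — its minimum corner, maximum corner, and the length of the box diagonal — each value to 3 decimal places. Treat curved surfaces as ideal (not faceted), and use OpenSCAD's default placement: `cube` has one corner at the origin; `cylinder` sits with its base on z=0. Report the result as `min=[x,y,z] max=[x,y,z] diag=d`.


min=[-21.400,6.100,-11.500] max=[0.400,24.600,3.700] diag=32.381

A = translate([-12.9, 14.6, -11.5]) cylinder(h=5.8, r=8.5) → bbox [-21.4,6.1,-11.5] .. [-4.4,23.1,-5.7]
B = cube([4.8, 1.5, 9.4]) → bbox [0,0,0] .. [4.8,1.5,9.4]
lo = A.lo+B.lo = [-21.4+0, 6.1+0, -11.5+0] = [-21.400,6.100,-11.500]
hi = A.hi+B.hi = [-4.4+4.8, 23.1+1.5, -5.7+9.4] = [0.400,24.600,3.700]
diag = √(21.8²+18.5²+15.2²) = √1048.53 = 32.381


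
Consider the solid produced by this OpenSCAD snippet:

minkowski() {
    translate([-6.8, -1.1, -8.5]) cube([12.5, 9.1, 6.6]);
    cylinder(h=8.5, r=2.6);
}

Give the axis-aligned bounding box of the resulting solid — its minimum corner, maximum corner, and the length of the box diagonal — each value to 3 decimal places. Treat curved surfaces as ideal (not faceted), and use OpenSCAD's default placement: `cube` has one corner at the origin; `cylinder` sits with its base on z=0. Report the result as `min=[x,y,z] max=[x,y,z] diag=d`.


min=[-9.400,-3.700,-8.500] max=[8.300,10.600,6.600] diag=27.309

A = translate([-6.8, -1.1, -8.5]) cube([12.5, 9.1, 6.6]) → bbox [-6.8,-1.1,-8.5] .. [5.7,8,-1.9]
B = cylinder(h=8.5, r=2.6) → bbox [-2.6,-2.6,0] .. [2.6,2.6,8.5]
lo = A.lo+B.lo = [-6.8-2.6, -1.1-2.6, -8.5+0] = [-9.400,-3.700,-8.500]
hi = A.hi+B.hi = [5.7+2.6, 8+2.6, -1.9+8.5] = [8.300,10.600,6.600]
diag = √(17.7²+14.3²+15.1²) = √745.79 = 27.309
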